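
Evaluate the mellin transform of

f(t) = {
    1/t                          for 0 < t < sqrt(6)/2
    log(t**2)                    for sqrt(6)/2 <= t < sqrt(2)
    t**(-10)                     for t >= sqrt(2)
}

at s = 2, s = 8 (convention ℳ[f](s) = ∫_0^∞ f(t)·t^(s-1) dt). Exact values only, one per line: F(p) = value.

undo the power substitution: 1/sqrt(t) on [0, 3/2); log(t) on [3/2, 2); t**(-5) on [2, ∞)
remove the shared t-power first: sqrt(t) on [0, 3/2); t*log(t) on [3/2, 2); t**(-4) on [2, ∞)
along the cuts sqrt(6)/2, sqrt(2), ℳ[f](s) splits into 3 integrals
[0, sqrt(6)/2) adds the kernel integral of 1/t
on [sqrt(6)/2, sqrt(2)): add ∫ log(t**2)·t^(s-1) dt
over [sqrt(2), ∞), the kernel integral of t**(-10) enters the sum

F(2) = -3*log(3)/4 - 31/128 + 7*log(2)/4 + sqrt(6)/2
F(8) = -81*log(3)/128 - 47/512 + 27*sqrt(6)/112 + 337*log(2)/128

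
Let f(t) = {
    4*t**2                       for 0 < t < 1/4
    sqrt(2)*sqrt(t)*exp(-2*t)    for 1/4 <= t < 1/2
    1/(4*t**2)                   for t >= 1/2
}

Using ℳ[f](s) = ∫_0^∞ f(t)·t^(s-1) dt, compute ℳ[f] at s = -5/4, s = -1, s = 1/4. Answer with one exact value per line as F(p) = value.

F(-5/4) = -2*2**(1/4)*uppergamma(-3/4, 1) + 8*2**(1/4)/13 + 2*2**(1/4)*uppergamma(-3/4, 1/2) + 4*sqrt(2)/3
F(-1) = -4*sqrt(pi)*erfc(sqrt(2)/2) - 4*exp(-1) + 4*sqrt(pi)*erfc(1) + 5/3 + 4*sqrt(2)*exp(-1/2)
F(1/4) = -2**(3/4)*uppergamma(3/4, 1)/2 + sqrt(2)/18 + 2*2**(3/4)/7 + 2**(3/4)*uppergamma(3/4, 1/2)/2

strip the common scale on t: t**2 on [0, 1/2); sqrt(t)*exp(-t) on [1/2, 1); t**(-2) on [1, ∞)
undo the shared t-power: t**(3/2) on [0, 1/2); exp(-t) on [1/2, 1); t**(-5/2) on [1, ∞)
breakpoints 1/4, 1/2: one integral from each of the 3 segments
segment 0 to 1/4 holds 4*t**2; add its integral
segment 1/4 to 1/2 holds sqrt(2)*sqrt(t)*exp(-2*t); add its integral
over [1/2, ∞), the kernel integral of 1/(4*t**2) enters the sum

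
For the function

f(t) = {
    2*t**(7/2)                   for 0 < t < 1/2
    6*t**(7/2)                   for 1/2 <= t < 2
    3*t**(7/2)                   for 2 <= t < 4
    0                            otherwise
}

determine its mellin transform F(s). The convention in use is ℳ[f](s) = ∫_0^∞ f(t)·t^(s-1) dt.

(1536*2**(2*s) - 2**(1/2 - s) + 96*2**(s + 1/2))/(2*(2*s + 7))
  Re(s) > -7/2

along the cuts 1/2, 2, ℳ[f](s) splits into 3 integrals
on [0, 1/2) integrate f = 2*t**(7/2) against the kernel
piece [1/2, 2): integrate 6*t**(7/2) against the kernel
on [2, 4) integrate f = 3*t**(7/2) against the kernel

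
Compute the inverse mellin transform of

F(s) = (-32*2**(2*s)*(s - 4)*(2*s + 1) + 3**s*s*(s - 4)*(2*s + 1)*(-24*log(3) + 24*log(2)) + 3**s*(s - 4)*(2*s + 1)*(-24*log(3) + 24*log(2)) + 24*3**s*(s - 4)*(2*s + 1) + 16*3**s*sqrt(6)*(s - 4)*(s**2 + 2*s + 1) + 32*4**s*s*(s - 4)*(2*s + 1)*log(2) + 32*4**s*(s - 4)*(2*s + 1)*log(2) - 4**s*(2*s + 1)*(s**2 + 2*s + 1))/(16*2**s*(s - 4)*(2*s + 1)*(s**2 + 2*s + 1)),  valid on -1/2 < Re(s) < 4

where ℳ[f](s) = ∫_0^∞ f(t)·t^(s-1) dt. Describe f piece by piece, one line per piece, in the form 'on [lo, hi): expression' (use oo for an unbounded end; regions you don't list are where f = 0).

on [0, 3/2): sqrt(t)
on [3/2, 2): t*log(t)
on [2, oo): t**(-4)

treat the 3 regions marked off by 3/2, 2 separately and sum
segment [0, 3/2) carries sqrt(t); integrate it
for t in [3/2, 2): the term is ∫ t*log(t)·t^(s-1)
for t in [2, ∞): the term is ∫ t**(-4)·t^(s-1)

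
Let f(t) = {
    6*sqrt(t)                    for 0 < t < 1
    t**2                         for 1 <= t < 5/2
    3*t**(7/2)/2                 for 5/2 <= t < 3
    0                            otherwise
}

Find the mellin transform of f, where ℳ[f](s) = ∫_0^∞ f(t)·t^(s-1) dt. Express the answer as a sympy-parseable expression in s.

cuts at 1, 5/2: linearity sums the 3 kernel integrals
on [0, 1) integrate f = 6*sqrt(t) against the kernel
∫ t**2·t^(s-1) over [1, 5/2)
segment 5/2 to 3 holds 3*t**(7/2)/2; add its integral

(3*3**(s + 7/2)*(s + 2)*(2*s + 1) + (5/2)**(s + 2)*(2*s + 1)*(2*s + 7) - 3*(5/2)**(s + 7/2)*(s + 2)*(2*s + 1) + 12*(s + 2)*(2*s + 7) - (2*s + 1)*(2*s + 7))/((s + 2)*(2*s + 1)*(2*s + 7))
  Re(s) > -1/2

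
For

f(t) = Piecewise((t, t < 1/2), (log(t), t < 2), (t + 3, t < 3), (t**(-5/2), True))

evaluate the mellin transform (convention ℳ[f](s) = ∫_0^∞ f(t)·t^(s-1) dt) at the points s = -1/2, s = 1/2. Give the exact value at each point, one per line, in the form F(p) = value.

decompose at 1/2, 2, 3; ℳ[f](s) sums the 4 pieces' integrals
on [0, 1/2) integrate f = t against the kernel
∫ over [1/2, 2) of log(t)·t^(s-1) joins the sum
for t in [2, 3): the term is ∫ (t + 3)·t^(s-1)
segment [3, ∞) carries t**(-5/2); integrate it

F(-1/2) = sqrt(2)*(-486*log(2) + sqrt(2) + 648)/162
F(1/2) = sqrt(2)*(-330 + sqrt(2) + 108*log(2) + 144*sqrt(6))/36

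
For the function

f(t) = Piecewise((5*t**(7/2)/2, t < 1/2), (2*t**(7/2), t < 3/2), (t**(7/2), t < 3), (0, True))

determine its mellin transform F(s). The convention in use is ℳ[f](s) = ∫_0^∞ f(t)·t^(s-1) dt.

slice at 1/2, 3/2, transform all 3 pieces, and sum them
for t in [0, 1/2): the term is ∫ 5*t**(7/2)/2·t^(s-1)
∫ over [1/2, 3/2) of 2*t**(7/2)·t^(s-1) joins the sum
∫ over [3/2, 3) of t**(7/2)·t^(s-1) joins the sum

(2**(-s - 7/2) + 2*3**(s + 7/2) + 2*(3/2)**(s + 7/2))/(2*s + 7)
  Re(s) > -7/2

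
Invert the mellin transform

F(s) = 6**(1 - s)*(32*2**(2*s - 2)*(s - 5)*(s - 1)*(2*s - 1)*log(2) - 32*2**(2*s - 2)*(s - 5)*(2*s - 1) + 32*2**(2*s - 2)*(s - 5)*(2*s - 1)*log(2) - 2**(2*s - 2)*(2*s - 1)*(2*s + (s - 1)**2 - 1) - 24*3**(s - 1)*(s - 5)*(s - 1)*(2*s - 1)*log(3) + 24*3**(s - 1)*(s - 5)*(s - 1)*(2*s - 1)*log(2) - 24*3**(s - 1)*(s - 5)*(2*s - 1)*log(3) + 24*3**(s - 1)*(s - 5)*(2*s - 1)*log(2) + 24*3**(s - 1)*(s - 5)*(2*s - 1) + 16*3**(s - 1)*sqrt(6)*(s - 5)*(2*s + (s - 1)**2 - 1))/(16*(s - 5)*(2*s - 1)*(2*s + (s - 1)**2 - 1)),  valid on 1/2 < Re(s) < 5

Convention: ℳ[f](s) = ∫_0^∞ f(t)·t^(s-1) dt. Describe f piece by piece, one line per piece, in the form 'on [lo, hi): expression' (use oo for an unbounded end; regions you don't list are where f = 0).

on [0, 1/2): sqrt(3)/sqrt(t)
on [1/2, 2/3): 3*log(3*t)
on [2/3, oo): 1/(81*t**5)

back out the shared t-power: sqrt(3)*sqrt(t) on [0, 1/2); 3*t*log(3*t) on [1/2, 2/3); 1/(81*t**4) on [2/3, ∞)
strip the common scale on t: sqrt(t) on [0, 3/2); t*log(t) on [3/2, 2); t**(-4) on [2, ∞)
slice at 1/2, 2/3, transform all 3 pieces, and sum them
segment 0 to 1/2 holds sqrt(3)/sqrt(t); add its integral
piece [1/2, 2/3): integrate 3*log(3*t) against the kernel
∫ over [2/3, ∞) of 1/(81*t**5)·t^(s-1) joins the sum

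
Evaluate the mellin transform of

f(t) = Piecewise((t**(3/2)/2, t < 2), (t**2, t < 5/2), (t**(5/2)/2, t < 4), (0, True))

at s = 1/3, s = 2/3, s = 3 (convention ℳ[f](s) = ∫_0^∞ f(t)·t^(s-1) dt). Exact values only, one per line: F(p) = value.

split f at 2, 5/2: ℳ[f](s) collects 3 kernel integrals
piece [0, 2): integrate t**(3/2)/2 against the kernel
segment [2, 5/2) carries t**2; integrate it
[5/2, 4) adds the kernel integral of t**(5/2)/2

F(1/3) = -75*2**(1/6)*5**(5/6)/136 - 12*2**(1/3)/7 + 6*2**(5/6)/11 + 75*2**(2/3)*5**(1/3)/56 + 96*2**(2/3)/17
F(2/3) = -375*2**(5/6)*5**(1/6)/304 - 3*2**(2/3)/2 + 12*2**(1/6)/13 + 75*2**(1/3)*5**(2/3)/64 + 192*2**(1/3)/19
F(3) = -3125*sqrt(10)/704 + 16*sqrt(2)/9 + 350791/1760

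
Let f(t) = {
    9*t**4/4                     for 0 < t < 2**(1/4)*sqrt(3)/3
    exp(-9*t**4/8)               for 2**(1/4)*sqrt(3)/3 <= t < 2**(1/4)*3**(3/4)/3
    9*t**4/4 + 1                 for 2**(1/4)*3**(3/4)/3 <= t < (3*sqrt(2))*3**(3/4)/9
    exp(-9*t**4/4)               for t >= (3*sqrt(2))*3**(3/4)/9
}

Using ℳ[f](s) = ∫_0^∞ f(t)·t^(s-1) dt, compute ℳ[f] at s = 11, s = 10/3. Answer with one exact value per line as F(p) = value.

F(11) = 2*2**(3/4)*sqrt(3)*(-2640*sqrt(2)*uppergamma(11/4, 3/4) - 567*3**(3/4) + 11 + 330*2**(3/4)*uppergamma(11/4, 3) + 2640*sqrt(2)*uppergamma(11/4, 1/4) + 3456*6**(3/4))/120285
F(10/3) = 2**(5/6)*3**(1/3)*(-111*3**(5/6) - 110*2**(2/3)*uppergamma(5/6, 3/4) + 55*2**(5/6)*uppergamma(5/6, 3) + 15 + 110*2**(2/3)*uppergamma(5/6, 1/4) + 156*6**(5/6))/1980

strip the power substitution: 9*t**2/4 on [0, sqrt(2)/3); exp(-9*t**2/8) on [sqrt(2)/3, sqrt(6)/3); 9*t**2/4 + 1 on [sqrt(6)/3, 2*sqrt(3)/3); …
undo the common scale on t: t**2 on [0, sqrt(2)/2); exp(-t**2/2) on [sqrt(2)/2, sqrt(6)/2); t**2 + 1 on [sqrt(6)/2, sqrt(3)); …
reversing the power substitution: t on [0, 1/2); exp(-t/2) on [1/2, 3/2); t + 1 on [3/2, 3); …
split f at 2**(1/4)*sqrt(3)/3, 2**(1/4)*3**(3/4)/3, (3*sqrt(2))*3**(3/4)/9: ℳ[f](s) collects 4 kernel integrals
over [0, 2**(1/4)*sqrt(3)/3), the kernel integral of 9*t**4/4 enters the sum
for t in [2**(1/4)*sqrt(3)/3, 2**(1/4)*3**(3/4)/3): the term is ∫ exp(-9*t**4/8)·t^(s-1)
[2**(1/4)*3**(3/4)/3, (3*sqrt(2))*3**(3/4)/9) adds the kernel integral of (9*t**4/4 + 1)
∫ exp(-9*t**4/4)·t^(s-1) over [(3*sqrt(2))*3**(3/4)/9, ∞)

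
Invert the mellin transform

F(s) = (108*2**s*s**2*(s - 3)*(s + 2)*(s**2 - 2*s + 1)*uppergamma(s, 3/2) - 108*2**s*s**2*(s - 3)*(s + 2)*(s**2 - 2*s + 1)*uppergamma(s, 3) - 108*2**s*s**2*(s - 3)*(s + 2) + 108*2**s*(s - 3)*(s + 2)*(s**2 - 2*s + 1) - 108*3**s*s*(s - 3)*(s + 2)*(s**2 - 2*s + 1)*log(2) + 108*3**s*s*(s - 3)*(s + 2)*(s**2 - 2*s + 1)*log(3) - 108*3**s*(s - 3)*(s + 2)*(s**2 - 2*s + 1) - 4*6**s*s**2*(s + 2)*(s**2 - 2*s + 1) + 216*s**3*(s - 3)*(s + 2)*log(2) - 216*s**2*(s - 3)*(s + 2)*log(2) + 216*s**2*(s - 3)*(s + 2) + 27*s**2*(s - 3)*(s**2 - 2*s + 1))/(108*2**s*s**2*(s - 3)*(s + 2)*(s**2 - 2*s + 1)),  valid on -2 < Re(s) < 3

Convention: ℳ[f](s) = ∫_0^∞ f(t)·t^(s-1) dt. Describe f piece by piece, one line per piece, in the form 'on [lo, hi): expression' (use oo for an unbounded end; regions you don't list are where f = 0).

on [0, 1/2): t**2
on [1/2, 1): log(t)/t
on [1, 3/2): log(t)
on [3/2, 3): exp(-t)
on [3, oo): t**(-3)

f breaks at 1/2, 1, 3/2, 3 into 5 integrals to sum
for t in [0, 1/2): the term is ∫ t**2·t^(s-1)
on [1/2, 1): add ∫ log(t)/t·t^(s-1) dt
the [1, 3/2) slice contributes ∫ log(t)·t^(s-1) dt
piece [3/2, 3): integrate exp(-t) against the kernel
∫ over [3, ∞) of t**(-3)·t^(s-1) joins the sum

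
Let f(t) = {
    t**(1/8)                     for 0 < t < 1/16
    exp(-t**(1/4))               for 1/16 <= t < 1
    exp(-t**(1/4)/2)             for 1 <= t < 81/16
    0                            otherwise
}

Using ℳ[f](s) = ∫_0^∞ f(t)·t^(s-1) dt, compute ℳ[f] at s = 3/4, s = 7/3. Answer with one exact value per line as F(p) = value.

peel off the power substitution: t**(1/4) on [0, 1/4); exp(-sqrt(t)) on [1/4, 1); exp(-sqrt(t)/2) on [1, 9/4)
invert the power substitution to get sqrt(t) on [0, 1/2); exp(-t) on [1/2, 1); exp(-t/2) on [1, 3/2)
treat the 3 regions marked off by 1/16, 1 separately and sum
segment [0, 1/16) carries t**(1/8); integrate it
on [1/16, 1) integrate f = exp(-t**(1/4)) against the kernel
piece [1, 81/16): integrate exp(-t**(1/4)/2) against the kernel

F(3/4) = -130*exp(-3/4) - 20*exp(-1) + sqrt(2)/14 + 117*exp(-1/2)
F(7/3) = -2048*2**(1/3)*uppergamma(28/3, 3/4) - 4*uppergamma(28/3, 1) + 3*2**(1/6)/7552 + 4*uppergamma(28/3, 1/2) + 2048*2**(1/3)*uppergamma(28/3, 1/2)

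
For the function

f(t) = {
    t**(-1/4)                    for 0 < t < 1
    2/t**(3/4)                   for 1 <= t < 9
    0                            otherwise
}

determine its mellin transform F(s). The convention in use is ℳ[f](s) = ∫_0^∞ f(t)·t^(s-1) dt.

4*(2*3**(2*s + 1/2)*(4*s - 1) - 36*s - 9)/(9*(4*s - 3)*(4*s - 1))
  Re(s) > 1/4

the shared t-power comes off first: t**(3/4) on [0, 1); 2*t**(1/4) on [1, 9)
peel off the power substitution: t**(3/2) on [0, 1); 2*sqrt(t) on [1, 3)
decompose at 1; ℳ[f](s) sums the 2 pieces' integrals
between 0 and 1 the integrand is t**(-1/4)·t^(s-1)
segment [1, 9) carries 2/t**(3/4); integrate it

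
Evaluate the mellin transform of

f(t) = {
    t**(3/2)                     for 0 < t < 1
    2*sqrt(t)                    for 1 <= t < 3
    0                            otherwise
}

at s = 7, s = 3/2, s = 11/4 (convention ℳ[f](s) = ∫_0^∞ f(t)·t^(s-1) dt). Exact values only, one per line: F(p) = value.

f breaks at 1 into 2 integrals to sum
segment [0, 1) carries t**(3/2); integrate it
between 1 and 3 the integrand is 2*sqrt(t)·t^(s-1)

F(7) = -38/255 + 2916*sqrt(3)/5
F(3/2) = 25/3
F(11/4) = -84/221 + 216*3**(1/4)/13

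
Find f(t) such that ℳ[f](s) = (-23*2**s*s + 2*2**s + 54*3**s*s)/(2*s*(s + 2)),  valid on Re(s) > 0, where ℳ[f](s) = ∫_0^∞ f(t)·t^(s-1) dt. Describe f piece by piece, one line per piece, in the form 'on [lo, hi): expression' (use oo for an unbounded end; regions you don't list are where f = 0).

slice at 2, transform all 2 pieces, and sum them
on [0, 2): add ∫ 1/2·t^(s-1) dt
piece [2, 3): integrate 3*t**2 against the kernel

on [0, 2): 1/2
on [2, 3): 3*t**2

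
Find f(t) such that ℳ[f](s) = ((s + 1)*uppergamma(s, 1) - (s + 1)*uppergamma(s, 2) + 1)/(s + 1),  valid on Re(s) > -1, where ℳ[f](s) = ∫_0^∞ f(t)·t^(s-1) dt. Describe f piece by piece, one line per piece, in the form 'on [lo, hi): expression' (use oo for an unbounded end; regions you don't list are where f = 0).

breakpoints 1: one integral from each of the 2 segments
[0, 1) adds the kernel integral of t
on [1, 2) integrate f = exp(-t) against the kernel

on [0, 1): t
on [1, 2): exp(-t)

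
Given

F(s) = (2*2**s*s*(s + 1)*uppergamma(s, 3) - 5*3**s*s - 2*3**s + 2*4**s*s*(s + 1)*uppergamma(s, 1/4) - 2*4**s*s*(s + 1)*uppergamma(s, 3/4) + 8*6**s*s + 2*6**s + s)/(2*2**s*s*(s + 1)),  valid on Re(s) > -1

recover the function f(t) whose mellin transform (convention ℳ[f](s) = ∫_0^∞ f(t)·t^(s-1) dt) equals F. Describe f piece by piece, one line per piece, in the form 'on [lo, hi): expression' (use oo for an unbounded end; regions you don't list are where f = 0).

treat the 4 regions marked off by 1/2, 3/2, 3 separately and sum
∫ t·t^(s-1) over [0, 1/2)
[1/2, 3/2) adds the kernel integral of exp(-t/2)
for t in [3/2, 3): the term is ∫ (t + 1)·t^(s-1)
piece [3, ∞): integrate exp(-t) against the kernel

on [0, 1/2): t
on [1/2, 3/2): exp(-t/2)
on [3/2, 3): t + 1
on [3, oo): exp(-t)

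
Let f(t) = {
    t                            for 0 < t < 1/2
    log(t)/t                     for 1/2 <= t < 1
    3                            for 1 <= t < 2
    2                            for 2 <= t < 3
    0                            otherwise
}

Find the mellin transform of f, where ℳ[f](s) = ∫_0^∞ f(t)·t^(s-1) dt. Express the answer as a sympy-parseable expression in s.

(2*2**(2*s)*(s + 1)*(s**2 - 2*s + 1) - 2*2**s*s*(s + 1) - 6*2**s*(s + 1)*(s**2 - 2*s + 1) + 4*6**s*(s + 1)*(s**2 - 2*s + 1) + 4*s**2*(s + 1)*log(2) - 4*s*(s + 1)*log(2) + 4*s*(s + 1) + s*(s**2 - 2*s + 1))/(2*2**s*s*(s + 1)*(s**2 - 2*s + 1))
  Re(s) > -1

linearity at 1/2, 1, 2 turns ℳ[f](s) into 4 summed integrals
the [0, 1/2) slice contributes ∫ t·t^(s-1) dt
segment 1/2 to 1 holds log(t)/t; add its integral
piece [1, 2): integrate 3 against the kernel
on [2, 3): add ∫ 2·t^(s-1) dt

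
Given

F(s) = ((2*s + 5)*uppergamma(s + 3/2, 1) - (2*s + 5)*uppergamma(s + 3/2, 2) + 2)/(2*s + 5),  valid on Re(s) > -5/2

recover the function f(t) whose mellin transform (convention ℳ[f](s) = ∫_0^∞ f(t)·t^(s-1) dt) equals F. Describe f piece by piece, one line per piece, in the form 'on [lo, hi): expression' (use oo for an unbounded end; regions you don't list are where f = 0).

undo the shared t-power: t**(3/2) on [0, 1); sqrt(t)*exp(-t) on [1, 2)
invert the shared t-power to get t on [0, 1); exp(-t) on [1, 2)
slice at 1, transform all 2 pieces, and sum them
over [0, 1), the kernel integral of t**(5/2) enters the sum
∫ t**(3/2)*exp(-t)·t^(s-1) over [1, 2)

on [0, 1): t**(5/2)
on [1, 2): t**(3/2)*exp(-t)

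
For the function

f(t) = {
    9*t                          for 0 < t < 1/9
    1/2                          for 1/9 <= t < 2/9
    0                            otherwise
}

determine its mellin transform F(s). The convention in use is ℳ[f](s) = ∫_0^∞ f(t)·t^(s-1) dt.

(2**s*(s + 1) + s - 1)/(2*9**s*s*(s + 1))
  Re(s) > -1

strip the common scale on t: 3*t on [0, 1/3); 1/2 on [1/3, 2/3)
peel off the common scale on t: t on [0, 1); 1/2 on [1, 2)
decompose at 1/9; ℳ[f](s) sums the 2 pieces' integrals
segment [0, 1/9) carries 9*t; integrate it
between 1/9 and 2/9 the integrand is 1/2·t^(s-1)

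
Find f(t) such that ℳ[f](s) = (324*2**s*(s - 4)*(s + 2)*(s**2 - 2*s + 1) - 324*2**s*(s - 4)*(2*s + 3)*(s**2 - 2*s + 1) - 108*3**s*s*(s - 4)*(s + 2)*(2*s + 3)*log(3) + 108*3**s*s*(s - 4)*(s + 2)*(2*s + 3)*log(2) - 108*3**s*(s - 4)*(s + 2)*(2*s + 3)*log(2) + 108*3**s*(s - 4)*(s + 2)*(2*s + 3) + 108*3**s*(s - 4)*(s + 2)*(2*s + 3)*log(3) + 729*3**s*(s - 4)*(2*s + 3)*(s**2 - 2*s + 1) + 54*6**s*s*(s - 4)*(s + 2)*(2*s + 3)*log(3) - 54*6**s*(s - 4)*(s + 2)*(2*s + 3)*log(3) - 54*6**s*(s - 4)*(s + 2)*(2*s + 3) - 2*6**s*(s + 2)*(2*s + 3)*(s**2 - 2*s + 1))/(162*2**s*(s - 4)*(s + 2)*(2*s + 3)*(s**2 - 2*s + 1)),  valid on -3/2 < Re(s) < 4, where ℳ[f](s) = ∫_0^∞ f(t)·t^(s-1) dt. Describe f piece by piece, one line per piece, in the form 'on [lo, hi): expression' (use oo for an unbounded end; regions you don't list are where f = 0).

on [0, 1): t**(3/2)
on [1, 3/2): 2*t**2
on [3/2, 3): log(t)/t
on [3, oo): t**(-4)

split f at 1, 3/2, 3: ℳ[f](s) collects 4 kernel integrals
segment [0, 1) carries t**(3/2); integrate it
[1, 3/2) adds the kernel integral of 2*t**2
segment 3/2 to 3 holds log(t)/t; add its integral
∫ over [3, ∞) of t**(-4)·t^(s-1) joins the sum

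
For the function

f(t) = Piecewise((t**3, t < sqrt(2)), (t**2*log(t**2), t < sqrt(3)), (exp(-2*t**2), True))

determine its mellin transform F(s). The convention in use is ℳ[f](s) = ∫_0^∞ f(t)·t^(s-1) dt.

back out the power substitution: t**(3/2) on [0, 2); t*log(t) on [2, 3); exp(-2*t) on [3, ∞)
linearity at sqrt(2), sqrt(3) turns ℳ[f](s) into 3 summed integrals
piece [0, sqrt(2)): integrate t**3 against the kernel
over [sqrt(2), sqrt(3)), the kernel integral of t**2*log(t**2) enters the sum
on [sqrt(3), ∞) integrate f = exp(-2*t**2) against the kernel

(-12**(s/2)*s*(s + 3)*log(2) - 2*12**(s/2)*(s + 3)*log(2) + 2*12**(s/2)*(s + 3) + 4*12**(s/2)*sqrt(2)*(s**2/4 + s + 1) + 3*18**(s/2)*s*(s + 3)*log(3)/2 - 3*18**(s/2)*(s + 3) + 3*18**(s/2)*(s + 3)*log(3) + 3**(s/2)*(s + 3)*(s**2/4 + s + 1)*uppergamma(s/2, 6))/(2*6**(s/2)*(s + 3)*(s**2/4 + s + 1))
  Re(s) > -3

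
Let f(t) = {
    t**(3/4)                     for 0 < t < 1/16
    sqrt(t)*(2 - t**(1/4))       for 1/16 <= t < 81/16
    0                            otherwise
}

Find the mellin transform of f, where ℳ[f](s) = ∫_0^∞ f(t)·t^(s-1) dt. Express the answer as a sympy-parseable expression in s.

back out the power substitution: t**(3/2) on [0, 1/4); t*(2 - sqrt(t)) on [1/4, 9/4)
invert the shared t-power to get sqrt(t) on [0, 1/4); 2 - sqrt(t) on [1/4, 9/4)
strip the power substitution: t on [0, 1/2); 2 - t on [1/2, 3/2)
slice at 1/16, transform all 2 pieces, and sum them
on [0, 1/16) integrate f = t**(3/4) against the kernel
on [1/16, 81/16): add ∫ sqrt(t)*(2 - t**(1/4))·t^(s-1) dt

(18*3**(4*s)*s + 27*3**(4*s) - 4*s - 4)/(2*2**(4*s)*(8*s**2 + 10*s + 3))
  Re(s) > -3/4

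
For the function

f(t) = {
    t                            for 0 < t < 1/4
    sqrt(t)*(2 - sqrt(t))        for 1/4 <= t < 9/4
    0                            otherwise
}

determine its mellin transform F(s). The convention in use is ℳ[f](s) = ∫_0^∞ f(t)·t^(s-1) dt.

undo the power substitution: t**2 on [0, 1/2); t*(2 - t) on [1/2, 3/2)
undo the shared t-power: t on [0, 1/2); 2 - t on [1/2, 3/2)
f breaks at 1/4 into 2 integrals to sum
∫ t·t^(s-1) over [0, 1/4)
[1/4, 9/4) adds the kernel integral of sqrt(t)*(2 - sqrt(t))

(6*3**(2*s)*s + 15*3**(2*s) - 4*s - 6)/(4*2**(2*s)*(2*s**2 + 3*s + 1))
  Re(s) > -1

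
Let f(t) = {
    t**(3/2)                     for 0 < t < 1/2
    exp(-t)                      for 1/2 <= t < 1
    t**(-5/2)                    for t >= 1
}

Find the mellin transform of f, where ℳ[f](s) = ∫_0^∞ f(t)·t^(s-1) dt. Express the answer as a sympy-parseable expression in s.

(2*2**s*(2*s - 5)*(2*s + 3)*uppergamma(s, 1/2) - 2*2**s*(2*s - 5)*(2*s + 3)*uppergamma(s, 1) - 4*2**s*(2*s + 3) + sqrt(2)*(2*s - 5))/(2*2**s*(2*s - 5)*(2*s + 3))
  -3/2 < Re(s) < 5/2

along the cuts 1/2, 1, ℳ[f](s) splits into 3 integrals
segment [0, 1/2) carries t**(3/2); integrate it
segment [1/2, 1) carries exp(-t); integrate it
on [1, ∞) integrate f = t**(-5/2) against the kernel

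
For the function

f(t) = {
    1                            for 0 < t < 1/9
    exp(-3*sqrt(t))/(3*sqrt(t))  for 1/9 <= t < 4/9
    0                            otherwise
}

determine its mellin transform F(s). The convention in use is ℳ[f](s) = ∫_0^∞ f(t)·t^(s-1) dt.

(2*s*uppergamma(2*s - 1, 1) - 2*s*uppergamma(2*s - 1, 2) + 1)/(9**s*s)
  Re(s) > 0

strip the power substitution: 1 on [0, 1/3); exp(-3*t)/(3*t) on [1/3, 2/3)
peel off the common scale on t: 1 on [0, 1); exp(-t)/t on [1, 2)
peel off the shared t-power: t on [0, 1); exp(-t) on [1, 2)
summing 2 kernel integrals split by 1/9 yields ℳ[f](s)
on [0, 1/9) integrate f = 1 against the kernel
[1/9, 4/9) adds the kernel integral of exp(-3*sqrt(t))/(3*sqrt(t))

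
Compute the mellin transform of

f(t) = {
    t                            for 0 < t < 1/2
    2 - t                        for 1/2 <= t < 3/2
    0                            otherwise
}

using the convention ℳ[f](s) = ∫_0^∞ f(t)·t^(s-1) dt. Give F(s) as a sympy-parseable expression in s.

integrate the 2 segments split at 1/2, then add the results
∫ t·t^(s-1) over [0, 1/2)
between 1/2 and 3/2 the integrand is (2 - t)·t^(s-1)

(3**s*s + 4*3**s - 2*s - 4)/(2*2**s*s*(s + 1))
  Re(s) > -1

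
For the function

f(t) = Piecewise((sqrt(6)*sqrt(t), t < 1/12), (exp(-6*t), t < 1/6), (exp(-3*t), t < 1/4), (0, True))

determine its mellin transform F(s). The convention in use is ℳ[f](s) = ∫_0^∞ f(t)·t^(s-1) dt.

back out the common scale on t: sqrt(3)*sqrt(t) on [0, 1/6); exp(-3*t) on [1/6, 1/3); exp(-3*t/2) on [1/3, 1/2)
remove the common scale on t first: sqrt(t) on [0, 1/2); exp(-t) on [1/2, 1); exp(-t/2) on [1, 3/2)
linearity at 1/12, 1/6 turns ℳ[f](s) into 3 summed integrals
piece [0, 1/12): integrate sqrt(6)*sqrt(t) against the kernel
∫ exp(-6*t)·t^(s-1) over [1/12, 1/6)
∫ over [1/6, 1/4) of exp(-3*t)·t^(s-1) joins the sum

(2**s*(2*s + 1)*uppergamma(s, 1/2) - 2**s*(2*s + 1)*uppergamma(s, 1) + 4**s*(2*s + 1)*uppergamma(s, 1/2) - 4**s*(2*s + 1)*uppergamma(s, 3/4) + sqrt(2))/(12**s*(2*s + 1))
  Re(s) > -1/2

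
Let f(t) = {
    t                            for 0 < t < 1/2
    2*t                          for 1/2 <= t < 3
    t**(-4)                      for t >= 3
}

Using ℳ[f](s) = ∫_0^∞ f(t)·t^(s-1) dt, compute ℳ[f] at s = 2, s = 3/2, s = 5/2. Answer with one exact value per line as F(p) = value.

decompose at 1/2, 3; ℳ[f](s) sums the 3 pieces' integrals
∫ over [0, 1/2) of t·t^(s-1) joins the sum
∫ 2*t·t^(s-1) over [1/2, 3)
on [3, ∞): add ∫ t**(-4)·t^(s-1) dt

F(2) = 1297/72
F(3/2) = sqrt(2)*(-27 + 1948*sqrt(6))/540
F(5/2) = sqrt(2)*(-27 + 11720*sqrt(6))/1512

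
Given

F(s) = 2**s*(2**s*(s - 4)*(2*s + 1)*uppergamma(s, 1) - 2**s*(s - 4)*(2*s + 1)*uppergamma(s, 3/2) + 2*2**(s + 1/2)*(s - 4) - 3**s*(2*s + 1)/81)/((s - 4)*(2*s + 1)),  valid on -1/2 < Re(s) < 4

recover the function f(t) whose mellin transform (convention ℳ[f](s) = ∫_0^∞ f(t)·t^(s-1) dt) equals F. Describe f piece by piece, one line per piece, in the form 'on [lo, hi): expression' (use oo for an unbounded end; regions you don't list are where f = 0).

on [0, 4): sqrt(2)*sqrt(t)/2
on [4, 6): exp(-t/4)
on [6, oo): 16/t**4

the common scale on t comes off first: sqrt(t) on [0, 2); exp(-t/2) on [2, 3); t**(-4) on [3, ∞)
integrate the 3 segments split at 4, 6, then add the results
between 0 and 4 the integrand is sqrt(2)*sqrt(t)/2·t^(s-1)
segment [4, 6) carries exp(-t/4); integrate it
∫ over [6, ∞) of 16/t**4·t^(s-1) joins the sum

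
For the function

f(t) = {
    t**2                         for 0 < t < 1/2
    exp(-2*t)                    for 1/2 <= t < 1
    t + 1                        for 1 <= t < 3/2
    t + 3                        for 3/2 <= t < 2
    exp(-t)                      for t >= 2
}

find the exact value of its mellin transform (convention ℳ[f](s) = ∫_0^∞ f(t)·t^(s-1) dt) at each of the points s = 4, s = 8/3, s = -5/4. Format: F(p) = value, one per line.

decompose at 1/2, 1, 3/2, 2; ℳ[f](s) sums the 5 pieces' integrals
on [0, 1/2): add ∫ t**2·t^(s-1) dt
between 1/2 and 1 the integrand is exp(-2*t)·t^(s-1)
for t in [1, 3/2): the term is ∫ (t + 1)·t^(s-1)
piece [3/2, 2): integrate (t + 3) against the kernel
the [2, ∞) slice contributes ∫ exp(-t)·t^(s-1) dt

F(4) = exp(-1) + 285*exp(-2)/8 + 29609/1920
F(8/3) = 2**(1/3)*(-4158*3**(2/3) - 1596*2**(2/3) - 616*uppergamma(8/3, 2) + 33 + 616*uppergamma(8/3, 1) + 2464*2**(2/3)*uppergamma(8/3, 2) + 32928*2**(1/3))/4928
F(-5/4) = 2**(1/4)*(-234*sqrt(2) - 180*uppergamma(-5/4, 2) + 45*2**(3/4)*uppergamma(-5/4, 2) + 180*uppergamma(-5/4, 1) + 60 + 32*3**(3/4) + 216*2**(3/4))/90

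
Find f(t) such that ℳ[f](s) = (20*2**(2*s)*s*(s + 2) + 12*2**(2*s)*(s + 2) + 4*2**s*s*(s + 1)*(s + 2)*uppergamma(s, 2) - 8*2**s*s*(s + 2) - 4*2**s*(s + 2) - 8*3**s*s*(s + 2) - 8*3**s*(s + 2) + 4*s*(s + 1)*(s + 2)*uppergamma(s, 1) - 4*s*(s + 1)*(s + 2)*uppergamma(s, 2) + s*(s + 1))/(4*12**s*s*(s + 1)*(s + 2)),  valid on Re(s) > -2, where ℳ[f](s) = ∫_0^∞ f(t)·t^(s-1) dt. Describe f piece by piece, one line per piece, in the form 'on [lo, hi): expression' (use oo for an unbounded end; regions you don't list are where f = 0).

invert the common scale on t to get 9*t**2 on [0, 1/6); exp(-6*t) on [1/6, 1/3); 3*t + 1 on [1/3, 1/2); …
back out the common scale on t: t**2 on [0, 1/2); exp(-2*t) on [1/2, 1); t + 1 on [1, 3/2); …
linearity at 1/12, 1/6, 1/4, 1/3 turns ℳ[f](s) into 5 summed integrals
∫ 36*t**2·t^(s-1) over [0, 1/12)
for t in [1/12, 1/6): the term is ∫ exp(-12*t)·t^(s-1)
segment [1/6, 1/4) carries (6*t + 1); integrate it
the [1/4, 1/3) slice contributes ∫ (6*t + 3)·t^(s-1) dt
on [1/3, ∞): add ∫ exp(-6*t)·t^(s-1) dt

on [0, 1/12): 36*t**2
on [1/12, 1/6): exp(-12*t)
on [1/6, 1/4): 6*t + 1
on [1/4, 1/3): 6*t + 3
on [1/3, oo): exp(-6*t)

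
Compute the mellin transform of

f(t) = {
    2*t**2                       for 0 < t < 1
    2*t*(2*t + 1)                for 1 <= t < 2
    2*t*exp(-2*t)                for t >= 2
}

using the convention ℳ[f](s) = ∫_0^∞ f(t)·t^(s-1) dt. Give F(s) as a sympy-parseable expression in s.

(20*2**(2*s)*(s + 1) + 4*2**(2*s) - 4*2**s*(s + 1) - 2*2**s + (s + 1)*(s + 2)*uppergamma(s + 1, 4))/(2**s*(s + 1)*(s + 2))
  Re(s) > -2

undo the common scale on t: t**2/2 on [0, 2); t*(t + 1) on [2, 4); t*exp(-t) on [4, ∞)
invert the shared t-power to get t/2 on [0, 2); t + 1 on [2, 4); exp(-t) on [4, ∞)
reversing the common scale on t: t on [0, 1); 2*t + 1 on [1, 2); exp(-2*t) on [2, ∞)
summing 3 kernel integrals split by 1, 2 yields ℳ[f](s)
for t in [0, 1): the term is ∫ 2*t**2·t^(s-1)
∫ 2*t*(2*t + 1)·t^(s-1) over [1, 2)
between 2 and ∞ the integrand is 2*t*exp(-2*t)·t^(s-1)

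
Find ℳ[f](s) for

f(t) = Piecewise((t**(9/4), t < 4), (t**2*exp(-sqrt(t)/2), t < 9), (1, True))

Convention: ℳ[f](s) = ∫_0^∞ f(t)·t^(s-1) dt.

strip the shared t-power: t**(1/4) on [0, 4); exp(-sqrt(t)/2) on [4, 9); t**(-2) on [9, ∞)
strip the power substitution: sqrt(t) on [0, 2); exp(-t/2) on [2, 3); t**(-4) on [3, ∞)
treat the 3 regions marked off by 4, 9 separately and sum
segment [0, 4) carries t**(9/4); integrate it
on [4, 9): add ∫ t**2*exp(-sqrt(t)/2)·t^(s-1) dt
∫ 1·t^(s-1) over [9, ∞)

(2**(2*s + 5)*s*(4*s + 9)*uppergamma(2*s + 4, 1) - 2**(2*s + 5)*s*(4*s + 9)*uppergamma(2*s + 4, 3/2) + 2**(2*s + 13/2)*s + 9**s*(-4*s - 9))/(s*(4*s + 9))
  -9/4 < Re(s) < 0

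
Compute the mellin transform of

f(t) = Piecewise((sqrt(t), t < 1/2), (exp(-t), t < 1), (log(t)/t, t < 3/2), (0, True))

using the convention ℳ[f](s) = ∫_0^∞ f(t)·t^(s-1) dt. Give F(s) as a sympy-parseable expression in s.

split f at 1/2, 1: ℳ[f](s) collects 3 kernel integrals
over [0, 1/2), the kernel integral of sqrt(t) enters the sum
over [1/2, 1), the kernel integral of exp(-t) enters the sum
[1, 3/2) adds the kernel integral of log(t)/t

(3*2**s*(2*s + 1)*(s**2 - 2*s + 1)*uppergamma(s, 1/2) - 3*2**s*(2*s + 1)*(s**2 - 2*s + 1)*uppergamma(s, 1) + 3*2**s*(2*s + 1) + 3**s*s*(2*s + 1)*(-2*log(2) + 2*log(3)) - 2*3**s*(2*s + 1) + 3**s*(2*s + 1)*(-2*log(3) + 2*log(2)) + 3*sqrt(2)*(s**2 - 2*s + 1))/(3*2**s*(2*s + 1)*(s**2 - 2*s + 1))
  Re(s) > -1/2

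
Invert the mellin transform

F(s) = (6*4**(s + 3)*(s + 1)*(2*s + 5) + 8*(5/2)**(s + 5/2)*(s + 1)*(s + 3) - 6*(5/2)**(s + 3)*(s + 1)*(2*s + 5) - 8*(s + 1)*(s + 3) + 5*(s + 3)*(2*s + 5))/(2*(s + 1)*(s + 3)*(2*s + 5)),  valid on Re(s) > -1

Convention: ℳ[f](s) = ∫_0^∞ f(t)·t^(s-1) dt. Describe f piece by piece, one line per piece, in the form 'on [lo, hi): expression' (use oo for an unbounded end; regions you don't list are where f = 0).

breakpoints 1, 5/2: one integral from each of the 3 segments
between 0 and 1 the integrand is 5*t/2·t^(s-1)
∫ 2*t**(5/2)·t^(s-1) over [1, 5/2)
between 5/2 and 4 the integrand is 3*t**3·t^(s-1)

on [0, 1): 5*t/2
on [1, 5/2): 2*t**(5/2)
on [5/2, 4): 3*t**3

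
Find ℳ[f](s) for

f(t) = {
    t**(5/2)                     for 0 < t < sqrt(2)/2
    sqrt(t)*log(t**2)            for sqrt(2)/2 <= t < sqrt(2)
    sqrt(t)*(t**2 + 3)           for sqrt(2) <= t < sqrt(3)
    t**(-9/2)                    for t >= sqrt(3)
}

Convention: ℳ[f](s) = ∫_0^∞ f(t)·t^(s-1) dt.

2**(-s/2 - 1/4)*(27*2**(s + 1/2)*(s/2 + 5/4)*(s - 9/2)*(s + 1/2)*log(2) - 54*2**(s + 1/2)*(s/2 + 5/4)*(s - 9/2) - 135*2**(s + 1/2)*(s - 9/2)*(s + 1/2)**2/2 - 81*2**(s + 1/2)*(s - 9/2)*(s + 1/2) - sqrt(3)*6**(s/2 + 1/4)*(s/2 + 5/4)*(s + 1/2)**2 + 81*6**(s/2 + 1/4)*(s - 9/2)*(s + 1/2)**2 + 81*6**(s/2 + 1/4)*(s - 9/2)*(s + 1/2) + 27*(s/2 + 5/4)*(s - 9/2)*(s + 1/2)*log(2) + 27*(s - 9/2)*(s + 1/2)**2/4 + (s - 9/2)*(27*s + 135/2))/(27*(s/2 + 5/4)*(s - 9/2)*(s + 1/2)**2)
  -5/2 < Re(s) < 9/2

back out the shared t-power: t**2 on [0, sqrt(2)/2); log(t**2) on [sqrt(2)/2, sqrt(2)); t**2 + 3 on [sqrt(2), sqrt(3)); …
peel off the power substitution: t on [0, 1/2); log(t) on [1/2, 2); t + 3 on [2, 3); …
decompose at sqrt(2)/2, sqrt(2), sqrt(3); ℳ[f](s) sums the 4 pieces' integrals
for t in [0, sqrt(2)/2): the term is ∫ t**(5/2)·t^(s-1)
the [sqrt(2)/2, sqrt(2)) slice contributes ∫ sqrt(t)*log(t**2)·t^(s-1) dt
piece [sqrt(2), sqrt(3)): integrate sqrt(t)*(t**2 + 3) against the kernel
∫ t**(-9/2)·t^(s-1) over [sqrt(3), ∞)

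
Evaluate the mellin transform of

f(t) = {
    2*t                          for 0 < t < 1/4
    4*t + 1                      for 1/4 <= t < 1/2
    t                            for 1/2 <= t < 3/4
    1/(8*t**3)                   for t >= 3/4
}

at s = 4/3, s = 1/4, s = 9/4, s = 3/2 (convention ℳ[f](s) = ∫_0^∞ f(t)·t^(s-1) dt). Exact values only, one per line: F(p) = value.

F(4/3) = 2**(1/3)*(-405 + 629*3**(1/3) + 1170*2**(1/3))/3360
F(1/4) = sqrt(2)*(-6534 + 1051*3**(1/4) + 7722*2**(1/4))/2970
F(9/4) = sqrt(2)*(-70 + 424*2**(1/4) + 659*3**(1/4))/3744
F(3/2) = -13/120 + 403*sqrt(3)/2160 + 19*sqrt(2)/60

peel off the common scale on t: t on [0, 1/2); 2*t + 1 on [1/2, 1); t/2 on [1, 3/2); …
integrate the 4 segments split at 1/4, 1/2, 3/4, then add the results
on [0, 1/4) integrate f = 2*t against the kernel
segment 1/4 to 1/2 holds (4*t + 1); add its integral
segment [1/2, 3/4) carries t; integrate it
piece [3/4, ∞): integrate 1/(8*t**3) against the kernel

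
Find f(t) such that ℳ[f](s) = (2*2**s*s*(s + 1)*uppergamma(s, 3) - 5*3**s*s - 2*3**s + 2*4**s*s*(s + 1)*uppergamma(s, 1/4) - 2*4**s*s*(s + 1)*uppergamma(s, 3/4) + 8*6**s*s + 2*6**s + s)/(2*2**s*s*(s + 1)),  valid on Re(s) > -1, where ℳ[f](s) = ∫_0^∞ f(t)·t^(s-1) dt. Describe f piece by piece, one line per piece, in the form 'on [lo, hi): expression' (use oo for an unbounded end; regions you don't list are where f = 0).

on [0, 1/2): t
on [1/2, 3/2): exp(-t/2)
on [3/2, 3): t + 1
on [3, oo): exp(-t)

decompose at 1/2, 3/2, 3; ℳ[f](s) sums the 4 pieces' integrals
over [0, 1/2), the kernel integral of t enters the sum
piece [1/2, 3/2): integrate exp(-t/2) against the kernel
segment [3/2, 3) carries (t + 1); integrate it
[3, ∞) adds the kernel integral of exp(-t)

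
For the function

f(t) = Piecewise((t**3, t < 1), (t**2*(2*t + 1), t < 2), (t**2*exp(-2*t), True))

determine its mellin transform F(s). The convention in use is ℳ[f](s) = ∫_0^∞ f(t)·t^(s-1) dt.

(80*2**(2*s)*(s + 2) + 16*2**(2*s) - 8*2**s*(s + 2) - 4*2**s + (s + 2)*(s + 3)*uppergamma(s + 2, 4))/(4*2**s*(s + 2)*(s + 3))
  Re(s) > -3

strip the shared t-power: t on [0, 1); 2*t + 1 on [1, 2); exp(-2*t) on [2, ∞)
breakpoints 1, 2: one integral from each of the 3 segments
between 0 and 1 the integrand is t**3·t^(s-1)
the [1, 2) slice contributes ∫ t**2*(2*t + 1)·t^(s-1) dt
piece [2, ∞): integrate t**2*exp(-2*t) against the kernel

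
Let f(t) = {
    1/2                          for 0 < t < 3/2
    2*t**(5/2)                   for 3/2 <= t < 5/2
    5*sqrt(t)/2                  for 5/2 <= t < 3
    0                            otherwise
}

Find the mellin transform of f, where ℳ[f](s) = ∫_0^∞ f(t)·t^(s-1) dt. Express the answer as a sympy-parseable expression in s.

(-18*3**s*sqrt(6)*s**2 + 4*3**s*s**2 - 9*3**s*sqrt(6)*s + 12*3**s*s + 5*3**s + 40*sqrt(10)*5**s*s**2 + 20*sqrt(3)*6**s*s**2 + 50*sqrt(3)*6**s*s)/(2*2**s*s*(4*s**2 + 12*s + 5))
  Re(s) > 0

the 3 pieces separated at 3/2, 5/2 each add one integral
∫ over [0, 3/2) of 1/2·t^(s-1) joins the sum
∫ 2*t**(5/2)·t^(s-1) over [3/2, 5/2)
on [5/2, 3): add ∫ 5*sqrt(t)/2·t^(s-1) dt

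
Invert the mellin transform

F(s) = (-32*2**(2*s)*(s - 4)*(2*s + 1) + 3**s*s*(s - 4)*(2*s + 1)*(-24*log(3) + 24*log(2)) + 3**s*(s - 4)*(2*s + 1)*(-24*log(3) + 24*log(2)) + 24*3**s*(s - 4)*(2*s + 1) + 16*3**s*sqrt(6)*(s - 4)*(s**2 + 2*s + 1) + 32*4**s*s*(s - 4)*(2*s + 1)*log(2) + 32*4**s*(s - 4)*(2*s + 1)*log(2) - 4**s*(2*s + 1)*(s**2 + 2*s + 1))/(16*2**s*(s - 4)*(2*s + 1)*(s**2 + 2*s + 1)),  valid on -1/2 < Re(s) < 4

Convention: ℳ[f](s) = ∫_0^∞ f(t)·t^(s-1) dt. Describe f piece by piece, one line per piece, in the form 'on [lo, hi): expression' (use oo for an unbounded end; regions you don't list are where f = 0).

along the cuts 3/2, 2, ℳ[f](s) splits into 3 integrals
[0, 3/2) adds the kernel integral of sqrt(t)
[3/2, 2) adds the kernel integral of t*log(t)
piece [2, ∞): integrate t**(-4) against the kernel

on [0, 3/2): sqrt(t)
on [3/2, 2): t*log(t)
on [2, oo): t**(-4)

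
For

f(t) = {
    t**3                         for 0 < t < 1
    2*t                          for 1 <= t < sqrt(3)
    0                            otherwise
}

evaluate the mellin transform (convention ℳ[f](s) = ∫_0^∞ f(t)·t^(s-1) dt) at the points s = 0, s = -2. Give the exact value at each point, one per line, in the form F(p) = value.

remove the power substitution first: t**(3/2) on [0, 1); 2*sqrt(t) on [1, 3)
breakpoints 1: one integral from each of the 2 segments
∫ over [0, 1) of t**3·t^(s-1) joins the sum
over [1, sqrt(3)), the kernel integral of 2*t enters the sum

F(0) = -5/3 + 2*sqrt(3)
F(-2) = 3 - 2*sqrt(3)/3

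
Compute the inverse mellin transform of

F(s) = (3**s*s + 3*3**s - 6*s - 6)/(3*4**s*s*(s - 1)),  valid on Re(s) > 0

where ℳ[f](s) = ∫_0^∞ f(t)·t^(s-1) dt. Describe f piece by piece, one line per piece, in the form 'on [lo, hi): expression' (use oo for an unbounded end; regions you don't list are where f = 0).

on [0, 1/4): 1
on [1/4, 3/4): (2 - 2*t)/(2*t)

strip the common scale on t: 1 on [0, 1/2); (2 - t)/t on [1/2, 3/2)
the shared t-power comes off first: t on [0, 1/2); 2 - t on [1/2, 3/2)
decompose at 1/4; ℳ[f](s) sums the 2 pieces' integrals
segment [0, 1/4) carries 1; integrate it
for t in [1/4, 3/4): the term is ∫ (2 - 2*t)/(2*t)·t^(s-1)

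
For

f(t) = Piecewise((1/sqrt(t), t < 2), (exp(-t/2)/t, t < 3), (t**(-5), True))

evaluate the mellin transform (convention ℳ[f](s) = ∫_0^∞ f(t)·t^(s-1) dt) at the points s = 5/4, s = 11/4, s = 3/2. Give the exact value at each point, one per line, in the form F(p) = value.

F(5/4) = -2**(1/4)*uppergamma(1/4, 3/2) + 4*3**(1/4)/1215 + 2**(1/4)*uppergamma(1/4, 1) + 4*2**(3/4)/3
F(11/4) = -2*2**(3/4)*uppergamma(7/4, 3/2) + 4*3**(3/4)/243 + 2*2**(3/4)*uppergamma(7/4, 1) + 16*2**(1/4)/9
F(3/2) = -sqrt(2)*sqrt(pi)*erfc(sqrt(6)/2) + 2*sqrt(3)/567 + sqrt(2)*sqrt(pi)*erfc(1) + 2

back out the shared t-power: sqrt(t) on [0, 2); exp(-t/2) on [2, 3); t**(-4) on [3, ∞)
decompose at 2, 3; ℳ[f](s) sums the 3 pieces' integrals
between 0 and 2 the integrand is 1/sqrt(t)·t^(s-1)
piece [2, 3): integrate exp(-t/2)/t against the kernel
over [3, ∞), the kernel integral of t**(-5) enters the sum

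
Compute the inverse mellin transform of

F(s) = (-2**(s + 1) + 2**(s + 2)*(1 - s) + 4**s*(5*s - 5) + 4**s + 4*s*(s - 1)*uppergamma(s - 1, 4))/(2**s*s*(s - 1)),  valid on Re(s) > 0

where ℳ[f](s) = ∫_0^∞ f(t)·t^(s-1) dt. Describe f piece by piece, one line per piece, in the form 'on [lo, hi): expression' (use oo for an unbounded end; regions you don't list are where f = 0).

on [0, 1): 2
on [1, 2): 2*(2*t + 1)/t
on [2, oo): 2*exp(-2*t)/t

undo the common scale on t: 2 on [0, 1/2); (4*t + 1)/t on [1/2, 1); exp(-4*t)/t on [1, ∞)
reversing the shared t-power: 2*t on [0, 1/2); 4*t + 1 on [1/2, 1); exp(-4*t) on [1, ∞)
reversing the common scale on t: t on [0, 1); 2*t + 1 on [1, 2); exp(-2*t) on [2, ∞)
summing 3 kernel integrals split by 1, 2 yields ℳ[f](s)
[0, 1) adds the kernel integral of 2
∫ over [1, 2) of 2*(2*t + 1)/t·t^(s-1) joins the sum
segment 2 to ∞ holds 2*exp(-2*t)/t; add its integral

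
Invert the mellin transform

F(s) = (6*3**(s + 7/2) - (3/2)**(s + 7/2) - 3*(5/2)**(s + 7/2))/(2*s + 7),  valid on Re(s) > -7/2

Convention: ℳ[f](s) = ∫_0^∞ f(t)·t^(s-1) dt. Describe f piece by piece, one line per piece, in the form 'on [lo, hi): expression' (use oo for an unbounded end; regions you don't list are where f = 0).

treat the 3 regions marked off by 3/2, 5/2 separately and sum
segment 0 to 3/2 holds t**(7/2); add its integral
[3/2, 5/2) adds the kernel integral of 3*t**(7/2)/2
∫ 3*t**(7/2)·t^(s-1) over [5/2, 3)

on [0, 3/2): t**(7/2)
on [3/2, 5/2): 3*t**(7/2)/2
on [5/2, 3): 3*t**(7/2)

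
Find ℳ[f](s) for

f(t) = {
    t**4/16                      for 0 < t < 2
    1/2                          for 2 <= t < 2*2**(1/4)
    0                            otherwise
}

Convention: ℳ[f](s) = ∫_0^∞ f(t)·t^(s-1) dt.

2**(s - 1)*(2**(s/4)*(s + 4) + s - 4)/(s*(s + 4))
  Re(s) > -4

back out the common scale on t: t**4 on [0, 1); 1/2 on [1, 2**(1/4))
back out the power substitution: t**2 on [0, 1); 1/2 on [1, sqrt(2))
remove the power substitution first: t on [0, 1); 1/2 on [1, 2)
decompose at 2; ℳ[f](s) sums the 2 pieces' integrals
∫ over [0, 2) of t**4/16·t^(s-1) joins the sum
∫ 1/2·t^(s-1) over [2, 2*2**(1/4))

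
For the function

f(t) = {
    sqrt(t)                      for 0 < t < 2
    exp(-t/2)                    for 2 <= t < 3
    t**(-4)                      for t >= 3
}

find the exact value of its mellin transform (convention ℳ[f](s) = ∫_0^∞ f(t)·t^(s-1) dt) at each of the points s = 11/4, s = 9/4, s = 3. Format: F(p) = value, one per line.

split f at 2, 3: ℳ[f](s) collects 3 kernel integrals
on [0, 2) integrate f = sqrt(t) against the kernel
on [2, 3): add ∫ exp(-t/2)·t^(s-1) dt
for t in [3, ∞): the term is ∫ t**(-4)·t^(s-1)

F(11/4) = -4*2**(3/4)*uppergamma(11/4, 3/2) + 4*3**(3/4)/45 + 32*2**(1/4)/13 + 4*2**(3/4)*uppergamma(11/4, 1)
F(9/4) = -4*2**(1/4)*uppergamma(9/4, 3/2) + 4*3**(1/4)/63 + 16*2**(3/4)/11 + 4*2**(1/4)*uppergamma(9/4, 1)
F(3) = -58*exp(-3/2) + 1/3 + 16*sqrt(2)/7 + 40*exp(-1)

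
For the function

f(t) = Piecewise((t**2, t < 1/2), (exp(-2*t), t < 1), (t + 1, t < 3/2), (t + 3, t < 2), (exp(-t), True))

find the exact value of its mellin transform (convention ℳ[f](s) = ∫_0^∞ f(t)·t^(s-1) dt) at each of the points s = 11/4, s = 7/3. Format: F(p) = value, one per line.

integrate the 5 segments split at 1/2, 1, 3/2, 2, then add the results
segment [0, 1/2) carries t**2; integrate it
between 1/2 and 1 the integrand is exp(-2*t)·t^(s-1)
segment 1 to 3/2 holds (t + 1); add its integral
the [3/2, 2) slice contributes ∫ (t + 3)·t^(s-1) dt
on [2, ∞) integrate f = exp(-t) against the kernel

F(11/4) = 2**(1/4)*(-20520*3**(3/4) - 7904*2**(3/4) - 3135*uppergamma(11/4, 2) + 165 + 3135*uppergamma(11/4, 1) + 12540*2**(3/4)*uppergamma(11/4, 2) + 162944*sqrt(2))/25080
F(7/3) = 2**(2/3)*(-14040*3**(1/3) - 5304*2**(1/3) - 1820*uppergamma(7/3, 2) + 105 + 1820*uppergamma(7/3, 1) + 7280*2**(1/3)*uppergamma(7/3, 2) + 54912*2**(2/3))/14560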